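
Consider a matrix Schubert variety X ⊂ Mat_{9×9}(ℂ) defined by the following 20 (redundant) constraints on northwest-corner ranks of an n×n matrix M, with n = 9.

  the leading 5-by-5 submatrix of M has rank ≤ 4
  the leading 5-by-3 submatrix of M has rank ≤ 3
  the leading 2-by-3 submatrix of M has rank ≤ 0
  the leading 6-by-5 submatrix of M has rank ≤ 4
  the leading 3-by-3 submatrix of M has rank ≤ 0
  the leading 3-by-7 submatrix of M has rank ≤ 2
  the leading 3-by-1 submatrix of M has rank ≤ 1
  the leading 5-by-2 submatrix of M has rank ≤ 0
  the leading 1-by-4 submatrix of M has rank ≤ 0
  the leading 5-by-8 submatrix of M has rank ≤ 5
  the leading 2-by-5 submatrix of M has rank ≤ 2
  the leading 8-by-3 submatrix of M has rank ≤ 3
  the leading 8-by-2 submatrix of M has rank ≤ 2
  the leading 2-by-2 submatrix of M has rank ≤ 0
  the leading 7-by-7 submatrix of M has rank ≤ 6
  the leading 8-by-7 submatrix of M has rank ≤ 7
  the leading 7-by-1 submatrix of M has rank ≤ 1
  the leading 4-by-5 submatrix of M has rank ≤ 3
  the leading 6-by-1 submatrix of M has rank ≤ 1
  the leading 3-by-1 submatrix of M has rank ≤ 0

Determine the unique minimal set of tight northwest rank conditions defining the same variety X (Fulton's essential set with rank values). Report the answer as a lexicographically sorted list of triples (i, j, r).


Recovering R(i,j) via the rank-extension bound from the 20 conditions:

  R[1]: 0 | 0 | 0 | 0 | 1 | 1 | 1 | 1 | 1
  R[2]: 0 | 0 | 0 | 1 | 2 | 2 | 2 | 2 | 2
  R[3]: 0 | 0 | 0 | 1 | 2 | 2 | 2 | 3 | 3
  R[4]: 0 | 0 | 1 | 2 | 3 | 3 | 3 | 4 | 4
  R[5]: 0 | 0 | 1 | 2 | 3 | 4 | 4 | 5 | 5
  R[6]: 1 | 1 | 2 | 3 | 4 | 5 | 5 | 6 | 6
  R[7]: 1 | 2 | 3 | 4 | 5 | 6 | 6 | 7 | 7
  R[8]: 1 | 2 | 3 | 4 | 5 | 6 | 7 | 8 | 8
  R[9]: 1 | 2 | 3 | 4 | 5 | 6 | 7 | 8 | 9

reading off 1-entries of Δ²R: w = (5, 4, 8, 3, 6, 1, 2, 7, 9).

D(w) has 16 cells with 4 SE-corners; essential set:

[(1, 4, 0), (3, 3, 0), (3, 7, 2), (5, 2, 0)]


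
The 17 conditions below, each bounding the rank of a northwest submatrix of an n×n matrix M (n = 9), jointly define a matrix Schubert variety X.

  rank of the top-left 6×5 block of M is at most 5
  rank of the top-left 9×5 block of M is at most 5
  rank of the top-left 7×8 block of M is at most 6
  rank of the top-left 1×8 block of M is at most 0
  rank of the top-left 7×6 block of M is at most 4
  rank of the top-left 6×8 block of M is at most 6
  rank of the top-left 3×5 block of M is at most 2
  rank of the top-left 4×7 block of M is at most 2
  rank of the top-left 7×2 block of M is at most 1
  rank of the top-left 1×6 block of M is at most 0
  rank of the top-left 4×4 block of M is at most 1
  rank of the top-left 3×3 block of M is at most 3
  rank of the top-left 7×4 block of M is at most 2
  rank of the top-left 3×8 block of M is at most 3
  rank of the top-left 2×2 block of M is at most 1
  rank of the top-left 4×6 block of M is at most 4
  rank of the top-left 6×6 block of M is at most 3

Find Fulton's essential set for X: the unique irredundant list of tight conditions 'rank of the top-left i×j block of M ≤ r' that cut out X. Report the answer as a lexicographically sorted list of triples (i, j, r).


The tightest implied rank at each (i,j), from the 17 conditions:

  i=1: 0 0 0 0 0 0 0 0 1
  i=2: 1 1 1 1 1 1 1 1 2
  i=3: 1 1 1 1 2 2 2 2 3
  i=4: 1 1 1 1 2 2 2 3 4
  i=5: 1 1 2 2 3 3 3 4 5
  i=6: 1 1 2 2 3 3 4 5 6
  i=7: 1 1 2 2 3 4 5 6 7
  i=8: 1 2 3 3 4 5 6 7 8
  i=9: 1 2 3 4 5 6 7 8 9

giving w = (9, 1, 5, 8, 3, 7, 6, 2, 4) via Δ²R.

6 SE-corners of the 22-cell Rothe diagram give Ess(w):

[(1, 8, 0), (4, 4, 1), (4, 7, 2), (6, 6, 3), (7, 2, 1), (7, 4, 2)]


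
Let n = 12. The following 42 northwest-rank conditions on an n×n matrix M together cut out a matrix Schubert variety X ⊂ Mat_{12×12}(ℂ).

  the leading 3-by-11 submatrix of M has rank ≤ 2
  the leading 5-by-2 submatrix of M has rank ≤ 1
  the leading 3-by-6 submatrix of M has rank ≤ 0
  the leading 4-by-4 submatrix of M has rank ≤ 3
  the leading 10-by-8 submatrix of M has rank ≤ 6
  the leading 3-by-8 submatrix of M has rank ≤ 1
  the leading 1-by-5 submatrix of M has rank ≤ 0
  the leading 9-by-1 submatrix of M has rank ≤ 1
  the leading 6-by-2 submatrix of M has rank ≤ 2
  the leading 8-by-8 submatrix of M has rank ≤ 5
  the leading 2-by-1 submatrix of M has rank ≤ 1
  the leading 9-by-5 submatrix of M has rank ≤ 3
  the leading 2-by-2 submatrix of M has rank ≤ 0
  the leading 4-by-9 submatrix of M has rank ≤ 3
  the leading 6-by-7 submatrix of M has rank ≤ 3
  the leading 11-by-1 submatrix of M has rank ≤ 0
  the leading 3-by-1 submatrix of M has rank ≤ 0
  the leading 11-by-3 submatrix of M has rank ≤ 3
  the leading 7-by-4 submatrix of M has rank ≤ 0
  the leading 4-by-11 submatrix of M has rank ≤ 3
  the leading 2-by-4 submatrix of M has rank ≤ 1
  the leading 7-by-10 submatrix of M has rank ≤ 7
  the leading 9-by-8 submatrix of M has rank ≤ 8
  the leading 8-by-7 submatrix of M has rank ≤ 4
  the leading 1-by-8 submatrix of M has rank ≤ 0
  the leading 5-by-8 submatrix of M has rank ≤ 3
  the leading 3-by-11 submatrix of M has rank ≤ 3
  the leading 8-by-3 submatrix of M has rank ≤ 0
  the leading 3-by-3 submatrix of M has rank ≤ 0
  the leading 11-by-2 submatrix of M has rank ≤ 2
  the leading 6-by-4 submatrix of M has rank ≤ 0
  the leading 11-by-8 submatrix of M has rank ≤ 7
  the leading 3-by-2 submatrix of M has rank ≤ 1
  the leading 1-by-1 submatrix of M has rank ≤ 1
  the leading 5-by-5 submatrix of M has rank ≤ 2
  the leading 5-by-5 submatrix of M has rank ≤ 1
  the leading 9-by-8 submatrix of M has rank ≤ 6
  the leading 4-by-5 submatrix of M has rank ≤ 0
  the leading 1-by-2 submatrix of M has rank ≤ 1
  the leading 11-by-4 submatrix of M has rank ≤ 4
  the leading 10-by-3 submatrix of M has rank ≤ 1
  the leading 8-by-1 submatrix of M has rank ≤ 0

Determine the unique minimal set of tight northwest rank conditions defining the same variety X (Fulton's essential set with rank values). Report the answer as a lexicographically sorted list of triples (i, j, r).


Reconstructing r_w from the 42 given conditions:

  0 | 0 | 0 | 0 | 0 | 0 | 0 | 0 | 1 | 1 | 1 | 1
  0 | 0 | 0 | 0 | 0 | 0 | 1 | 1 | 2 | 2 | 2 | 2
  0 | 0 | 0 | 0 | 0 | 0 | 1 | 1 | 2 | 2 | 2 | 3
  0 | 0 | 0 | 0 | 0 | 1 | 2 | 2 | 3 | 3 | 3 | 4
  0 | 0 | 0 | 0 | 1 | 2 | 3 | 3 | 4 | 4 | 4 | 5
  0 | 0 | 0 | 0 | 1 | 2 | 3 | 4 | 5 | 5 | 5 | 6
  0 | 0 | 0 | 0 | 1 | 2 | 3 | 4 | 5 | 6 | 6 | 7
  0 | 0 | 0 | 1 | 2 | 3 | 4 | 5 | 6 | 7 | 7 | 8
  0 | 1 | 1 | 2 | 3 | 4 | 5 | 6 | 7 | 8 | 8 | 9
  0 | 1 | 1 | 2 | 3 | 4 | 5 | 6 | 7 | 8 | 9 | 10
  0 | 1 | 2 | 3 | 4 | 5 | 6 | 7 | 8 | 9 | 10 | 11
  1 | 2 | 3 | 4 | 5 | 6 | 7 | 8 | 9 | 10 | 11 | 12

the unique w with this rank table is (9, 7, 12, 6, 5, 8, 10, 4, 2, 11, 3, 1).

Fulton essential set (9 of the 47 Rothe cells):

[(1, 8, 0), (3, 6, 0), (3, 8, 1), (3, 11, 2), (4, 5, 0), (7, 4, 0), (8, 3, 0), (10, 3, 1), (11, 1, 0)]


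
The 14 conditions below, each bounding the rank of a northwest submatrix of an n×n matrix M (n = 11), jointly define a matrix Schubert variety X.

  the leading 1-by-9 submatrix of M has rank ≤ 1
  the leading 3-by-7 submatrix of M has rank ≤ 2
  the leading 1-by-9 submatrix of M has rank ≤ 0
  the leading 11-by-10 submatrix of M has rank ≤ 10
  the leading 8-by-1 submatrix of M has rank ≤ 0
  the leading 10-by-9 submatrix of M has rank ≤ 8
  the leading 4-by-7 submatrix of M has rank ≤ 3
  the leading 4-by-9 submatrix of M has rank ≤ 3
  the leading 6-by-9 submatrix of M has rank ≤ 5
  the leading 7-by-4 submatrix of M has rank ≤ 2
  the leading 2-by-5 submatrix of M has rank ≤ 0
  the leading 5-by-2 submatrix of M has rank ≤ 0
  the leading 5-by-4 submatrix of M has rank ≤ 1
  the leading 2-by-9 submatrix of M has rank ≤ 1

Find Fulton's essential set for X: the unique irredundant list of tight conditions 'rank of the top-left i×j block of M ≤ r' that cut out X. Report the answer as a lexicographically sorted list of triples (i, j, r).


The tightest implied rank at each (i,j), from the 14 conditions:

  row 1: 0 | 0 | 0 | 0 | 0 | 0 | 0 | 0 | 0 | 1 | 1
  row 2: 0 | 0 | 0 | 0 | 0 | 1 | 1 | 1 | 1 | 2 | 2
  row 3: 0 | 0 | 1 | 1 | 1 | 2 | 2 | 2 | 2 | 3 | 3
  row 4: 0 | 0 | 1 | 1 | 2 | 3 | 3 | 3 | 3 | 4 | 4
  row 5: 0 | 0 | 1 | 1 | 2 | 3 | 4 | 4 | 4 | 5 | 5
  row 6: 0 | 1 | 2 | 2 | 3 | 4 | 5 | 5 | 5 | 6 | 6
  row 7: 0 | 1 | 2 | 2 | 3 | 4 | 5 | 6 | 6 | 7 | 7
  row 8: 0 | 1 | 2 | 3 | 4 | 5 | 6 | 7 | 7 | 8 | 8
  row 9: 1 | 2 | 3 | 4 | 5 | 6 | 7 | 8 | 8 | 9 | 9
  row 10: 1 | 2 | 3 | 4 | 5 | 6 | 7 | 8 | 8 | 9 | 10
  row 11: 1 | 2 | 3 | 4 | 5 | 6 | 7 | 8 | 9 | 10 | 11

so w = (10, 6, 3, 5, 7, 2, 8, 4, 1, 11, 9).

7 SE-corners of the 27-cell Rothe diagram give Ess(w):

[(1, 9, 0), (2, 5, 0), (5, 2, 0), (5, 4, 1), (7, 4, 2), (8, 1, 0), (10, 9, 8)]


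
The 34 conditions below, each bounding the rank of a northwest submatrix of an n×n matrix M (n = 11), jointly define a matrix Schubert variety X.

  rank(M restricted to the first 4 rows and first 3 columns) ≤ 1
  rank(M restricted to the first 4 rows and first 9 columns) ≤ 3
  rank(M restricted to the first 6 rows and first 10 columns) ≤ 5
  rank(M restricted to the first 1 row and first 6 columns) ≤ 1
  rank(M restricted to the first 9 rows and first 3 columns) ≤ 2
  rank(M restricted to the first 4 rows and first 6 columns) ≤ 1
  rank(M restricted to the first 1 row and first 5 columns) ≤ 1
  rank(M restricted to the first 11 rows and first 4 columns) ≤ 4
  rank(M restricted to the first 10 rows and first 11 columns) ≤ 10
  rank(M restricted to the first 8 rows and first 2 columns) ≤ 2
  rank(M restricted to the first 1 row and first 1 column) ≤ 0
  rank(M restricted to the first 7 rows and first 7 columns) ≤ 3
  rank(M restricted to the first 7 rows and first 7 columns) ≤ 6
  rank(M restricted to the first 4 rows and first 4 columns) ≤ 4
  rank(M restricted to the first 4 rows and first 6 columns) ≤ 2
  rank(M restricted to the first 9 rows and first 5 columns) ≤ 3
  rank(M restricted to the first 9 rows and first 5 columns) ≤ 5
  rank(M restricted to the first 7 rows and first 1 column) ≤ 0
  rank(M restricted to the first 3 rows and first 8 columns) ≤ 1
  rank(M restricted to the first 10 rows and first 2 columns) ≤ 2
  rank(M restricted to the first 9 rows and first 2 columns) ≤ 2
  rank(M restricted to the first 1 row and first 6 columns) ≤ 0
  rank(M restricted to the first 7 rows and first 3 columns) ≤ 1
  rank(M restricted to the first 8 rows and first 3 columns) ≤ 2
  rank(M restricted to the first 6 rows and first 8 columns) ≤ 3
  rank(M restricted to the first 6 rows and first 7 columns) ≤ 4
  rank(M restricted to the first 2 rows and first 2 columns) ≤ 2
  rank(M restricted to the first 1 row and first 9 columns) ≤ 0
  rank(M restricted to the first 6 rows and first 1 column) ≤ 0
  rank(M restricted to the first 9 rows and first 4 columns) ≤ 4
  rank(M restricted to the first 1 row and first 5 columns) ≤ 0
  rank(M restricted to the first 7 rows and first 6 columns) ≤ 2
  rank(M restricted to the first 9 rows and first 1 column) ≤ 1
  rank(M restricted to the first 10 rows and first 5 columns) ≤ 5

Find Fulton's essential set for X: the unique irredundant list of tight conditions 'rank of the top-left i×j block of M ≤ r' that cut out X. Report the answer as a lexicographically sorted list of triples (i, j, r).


Rank table r_w(11×11) implied by the 34 constraints:

  0 | 0 | 0 | 0 | 0 | 0 | 0 | 0 | 0 | 1 | 1
  0 | 1 | 1 | 1 | 1 | 1 | 1 | 1 | 1 | 2 | 2
  0 | 1 | 1 | 1 | 1 | 1 | 1 | 1 | 2 | 3 | 3
  0 | 1 | 1 | 1 | 1 | 1 | 2 | 2 | 3 | 4 | 4
  0 | 1 | 1 | 2 | 2 | 2 | 3 | 3 | 4 | 5 | 5
  0 | 1 | 1 | 2 | 2 | 2 | 3 | 3 | 4 | 5 | 6
  0 | 1 | 1 | 2 | 2 | 2 | 3 | 4 | 5 | 6 | 7
  1 | 2 | 2 | 3 | 3 | 3 | 4 | 5 | 6 | 7 | 8
  1 | 2 | 2 | 3 | 3 | 4 | 5 | 6 | 7 | 8 | 9
  1 | 2 | 3 | 4 | 4 | 5 | 6 | 7 | 8 | 9 | 10
  1 | 2 | 3 | 4 | 5 | 6 | 7 | 8 | 9 | 10 | 11

second differences of R give the permutation w = (10, 2, 9, 7, 4, 11, 8, 1, 6, 3, 5).

Rothe diagram D(w) (35 cells), 9 SE-corners (essential conditions):

[(1, 9, 0), (3, 8, 1), (4, 6, 1), (6, 8, 3), (7, 1, 0), (7, 3, 1), (7, 6, 2), (9, 3, 2), (9, 5, 3)]


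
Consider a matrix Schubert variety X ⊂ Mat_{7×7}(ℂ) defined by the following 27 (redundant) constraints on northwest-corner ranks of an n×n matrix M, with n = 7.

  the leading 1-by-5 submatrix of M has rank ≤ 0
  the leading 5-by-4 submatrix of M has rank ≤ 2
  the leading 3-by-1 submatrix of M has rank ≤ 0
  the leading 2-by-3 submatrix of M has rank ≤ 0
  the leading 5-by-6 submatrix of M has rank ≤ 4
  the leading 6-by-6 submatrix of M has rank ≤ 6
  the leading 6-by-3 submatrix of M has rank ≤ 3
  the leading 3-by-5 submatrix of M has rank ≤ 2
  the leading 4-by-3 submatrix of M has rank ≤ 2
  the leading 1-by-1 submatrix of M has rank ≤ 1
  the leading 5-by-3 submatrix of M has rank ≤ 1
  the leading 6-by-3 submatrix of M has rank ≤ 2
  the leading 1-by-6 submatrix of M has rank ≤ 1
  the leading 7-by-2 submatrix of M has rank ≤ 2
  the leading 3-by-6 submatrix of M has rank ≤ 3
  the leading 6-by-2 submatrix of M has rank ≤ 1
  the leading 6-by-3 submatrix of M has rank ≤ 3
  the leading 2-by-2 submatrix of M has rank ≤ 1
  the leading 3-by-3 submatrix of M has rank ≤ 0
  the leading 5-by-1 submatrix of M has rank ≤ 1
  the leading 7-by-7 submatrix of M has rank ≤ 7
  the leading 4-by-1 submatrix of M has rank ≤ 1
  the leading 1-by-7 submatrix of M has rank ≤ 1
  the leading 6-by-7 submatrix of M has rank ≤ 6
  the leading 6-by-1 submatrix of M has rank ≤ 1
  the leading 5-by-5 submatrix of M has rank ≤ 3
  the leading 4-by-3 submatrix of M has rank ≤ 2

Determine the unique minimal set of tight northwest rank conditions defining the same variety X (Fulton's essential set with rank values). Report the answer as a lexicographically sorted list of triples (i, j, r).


The tightest implied rank at each (i,j), from the 27 conditions:

  i=1: 0 0 0 0 0 1 1
  i=2: 0 0 0 1 1 2 2
  i=3: 0 0 0 1 2 3 3
  i=4: 1 1 1 2 3 4 4
  i=5: 1 1 1 2 3 4 5
  i=6: 1 1 2 3 4 5 6
  i=7: 1 2 3 4 5 6 7

hence w(1..7) = (6, 4, 5, 1, 7, 3, 2).

ℓ(w)=14; the 4 essential cells (i,j,r):

[(1, 5, 0), (3, 3, 0), (5, 3, 1), (6, 2, 1)]


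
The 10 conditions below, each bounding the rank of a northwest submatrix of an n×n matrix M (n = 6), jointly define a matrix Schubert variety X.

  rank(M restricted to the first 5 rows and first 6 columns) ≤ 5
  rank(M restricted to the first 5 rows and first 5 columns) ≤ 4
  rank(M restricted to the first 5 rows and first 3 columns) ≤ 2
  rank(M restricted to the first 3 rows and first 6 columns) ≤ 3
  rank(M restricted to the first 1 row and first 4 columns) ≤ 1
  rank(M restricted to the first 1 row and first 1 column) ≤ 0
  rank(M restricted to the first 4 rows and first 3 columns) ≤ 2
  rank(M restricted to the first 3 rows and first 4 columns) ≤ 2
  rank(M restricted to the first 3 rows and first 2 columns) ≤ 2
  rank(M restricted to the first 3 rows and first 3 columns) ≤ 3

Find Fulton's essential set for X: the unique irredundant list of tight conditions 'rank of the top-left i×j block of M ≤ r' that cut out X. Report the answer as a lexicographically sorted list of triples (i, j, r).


Recovering R(i,j) via the rank-extension bound from the 10 conditions:

  R[1]: 0 | 1 | 1 | 1 | 1 | 1
  R[2]: 1 | 2 | 2 | 2 | 2 | 2
  R[3]: 1 | 2 | 2 | 2 | 3 | 3
  R[4]: 1 | 2 | 2 | 3 | 4 | 4
  R[5]: 1 | 2 | 2 | 3 | 4 | 5
  R[6]: 1 | 2 | 3 | 4 | 5 | 6

so w = (2, 1, 5, 4, 6, 3).

Rothe diagram D(w) (5 cells), 3 SE-corners (essential conditions):

[(1, 1, 0), (3, 4, 2), (5, 3, 2)]


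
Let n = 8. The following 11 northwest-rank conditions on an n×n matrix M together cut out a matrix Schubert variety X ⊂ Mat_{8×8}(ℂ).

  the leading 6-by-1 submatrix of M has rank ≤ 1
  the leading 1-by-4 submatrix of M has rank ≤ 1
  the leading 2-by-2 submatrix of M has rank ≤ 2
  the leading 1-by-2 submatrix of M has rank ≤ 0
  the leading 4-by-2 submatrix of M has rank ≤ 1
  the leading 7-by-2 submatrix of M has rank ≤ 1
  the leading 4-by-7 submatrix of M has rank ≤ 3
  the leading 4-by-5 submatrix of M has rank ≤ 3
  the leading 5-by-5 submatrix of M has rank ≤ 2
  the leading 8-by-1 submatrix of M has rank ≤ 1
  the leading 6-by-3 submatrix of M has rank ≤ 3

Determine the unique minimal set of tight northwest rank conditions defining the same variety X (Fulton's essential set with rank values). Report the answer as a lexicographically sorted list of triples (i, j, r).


Rank table r_w(8×8) implied by the 11 constraints:

  row 1: 0, 0, 1, 1, 1, 1, 1, 1
  row 2: 1, 1, 2, 2, 2, 2, 2, 2
  row 3: 1, 1, 2, 2, 2, 3, 3, 3
  row 4: 1, 1, 2, 2, 2, 3, 3, 4
  row 5: 1, 1, 2, 2, 2, 3, 4, 5
  row 6: 1, 1, 2, 3, 3, 4, 5, 6
  row 7: 1, 1, 2, 3, 4, 5, 6, 7
  row 8: 1, 2, 3, 4, 5, 6, 7, 8

giving w = (3, 1, 6, 8, 7, 4, 5, 2) via Δ²R.

4 SE-corners of the 14-cell Rothe diagram give Ess(w):

[(1, 2, 0), (4, 7, 3), (5, 5, 2), (7, 2, 1)]


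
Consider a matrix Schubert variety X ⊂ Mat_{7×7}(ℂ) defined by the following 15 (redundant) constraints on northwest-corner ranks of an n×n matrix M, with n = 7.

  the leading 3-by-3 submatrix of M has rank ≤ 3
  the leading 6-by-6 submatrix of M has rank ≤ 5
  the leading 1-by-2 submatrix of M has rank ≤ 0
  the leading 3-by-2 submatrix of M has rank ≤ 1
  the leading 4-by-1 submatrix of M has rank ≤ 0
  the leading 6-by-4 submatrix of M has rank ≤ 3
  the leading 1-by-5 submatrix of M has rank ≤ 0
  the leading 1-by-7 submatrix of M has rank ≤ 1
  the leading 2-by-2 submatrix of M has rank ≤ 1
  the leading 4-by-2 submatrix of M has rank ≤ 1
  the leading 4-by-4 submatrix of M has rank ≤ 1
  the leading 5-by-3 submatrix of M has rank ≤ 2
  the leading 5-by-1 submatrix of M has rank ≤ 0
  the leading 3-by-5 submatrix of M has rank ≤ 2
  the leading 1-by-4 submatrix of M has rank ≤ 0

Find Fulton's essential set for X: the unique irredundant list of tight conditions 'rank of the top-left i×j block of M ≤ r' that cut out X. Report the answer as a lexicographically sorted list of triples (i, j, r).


The tightest implied rank at each (i,j), from the 15 conditions:

  i=1: 0, 0, 0, 0, 0, 1, 1
  i=2: 0, 1, 1, 1, 1, 2, 2
  i=3: 0, 1, 1, 1, 2, 3, 3
  i=4: 0, 1, 1, 1, 2, 3, 4
  i=5: 0, 1, 2, 2, 3, 4, 5
  i=6: 1, 2, 3, 3, 4, 5, 6
  i=7: 1, 2, 3, 4, 5, 6, 7

giving w = (6, 2, 5, 7, 3, 1, 4) via Δ²R.

Fulton essential set (3 of the 13 Rothe cells):

[(1, 5, 0), (4, 4, 1), (5, 1, 0)]


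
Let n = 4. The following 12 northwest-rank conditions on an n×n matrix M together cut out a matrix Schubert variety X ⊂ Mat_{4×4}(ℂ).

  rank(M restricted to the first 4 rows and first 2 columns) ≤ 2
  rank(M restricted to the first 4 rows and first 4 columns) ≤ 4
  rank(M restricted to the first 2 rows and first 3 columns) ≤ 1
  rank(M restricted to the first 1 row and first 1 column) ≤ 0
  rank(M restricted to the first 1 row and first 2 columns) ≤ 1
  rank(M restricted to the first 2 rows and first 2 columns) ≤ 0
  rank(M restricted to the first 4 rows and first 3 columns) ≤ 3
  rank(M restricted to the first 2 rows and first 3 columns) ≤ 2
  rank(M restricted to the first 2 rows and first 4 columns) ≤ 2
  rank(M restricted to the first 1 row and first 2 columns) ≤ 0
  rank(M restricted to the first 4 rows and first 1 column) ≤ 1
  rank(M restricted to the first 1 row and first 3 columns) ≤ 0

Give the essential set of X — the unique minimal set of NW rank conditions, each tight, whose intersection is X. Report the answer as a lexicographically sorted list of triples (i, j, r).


Reconstructing r_w from the 12 given conditions:

  i=1: 0 0 0 1
  i=2: 0 0 1 2
  i=3: 1 1 2 3
  i=4: 1 2 3 4

the unique w with this rank table is (4, 3, 1, 2).

ℓ(w)=5; the 2 essential cells (i,j,r):

[(1, 3, 0), (2, 2, 0)]


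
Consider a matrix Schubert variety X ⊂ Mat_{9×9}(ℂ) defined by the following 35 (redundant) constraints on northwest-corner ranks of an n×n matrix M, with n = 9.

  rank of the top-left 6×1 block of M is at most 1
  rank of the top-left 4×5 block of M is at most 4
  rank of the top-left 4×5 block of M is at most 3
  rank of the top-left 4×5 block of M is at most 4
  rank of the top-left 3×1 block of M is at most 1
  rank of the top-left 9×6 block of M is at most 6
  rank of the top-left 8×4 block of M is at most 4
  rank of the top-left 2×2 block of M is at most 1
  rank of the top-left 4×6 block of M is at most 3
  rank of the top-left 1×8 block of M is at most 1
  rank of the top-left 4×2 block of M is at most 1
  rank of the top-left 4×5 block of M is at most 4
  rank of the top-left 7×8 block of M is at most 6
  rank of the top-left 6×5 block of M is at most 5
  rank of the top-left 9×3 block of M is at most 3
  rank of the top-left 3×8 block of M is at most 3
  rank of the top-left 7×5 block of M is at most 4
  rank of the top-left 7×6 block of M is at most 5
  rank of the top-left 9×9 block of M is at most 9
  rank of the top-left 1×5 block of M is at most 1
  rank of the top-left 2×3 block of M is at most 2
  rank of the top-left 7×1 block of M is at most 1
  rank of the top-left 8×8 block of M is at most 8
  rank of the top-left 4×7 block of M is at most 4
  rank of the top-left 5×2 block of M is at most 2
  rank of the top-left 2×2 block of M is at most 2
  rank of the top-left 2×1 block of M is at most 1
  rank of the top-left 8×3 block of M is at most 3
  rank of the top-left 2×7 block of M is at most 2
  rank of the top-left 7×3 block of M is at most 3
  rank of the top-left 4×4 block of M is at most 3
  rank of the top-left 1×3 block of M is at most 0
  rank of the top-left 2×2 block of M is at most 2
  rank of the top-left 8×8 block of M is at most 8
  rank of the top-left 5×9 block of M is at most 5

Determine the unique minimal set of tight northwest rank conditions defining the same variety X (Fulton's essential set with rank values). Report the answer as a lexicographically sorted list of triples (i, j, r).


The tightest implied rank at each (i,j), from the 35 conditions:

  i=1: 0 0 0 1 1 1 1 1 1
  i=2: 1 1 1 2 2 2 2 2 2
  i=3: 1 1 2 3 3 3 3 3 3
  i=4: 1 1 2 3 3 3 4 4 4
  i=5: 1 2 3 4 4 4 5 5 5
  i=6: 1 2 3 4 4 5 6 6 6
  i=7: 1 2 3 4 4 5 6 6 7
  i=8: 1 2 3 4 5 6 7 7 8
  i=9: 1 2 3 4 5 6 7 8 9

second differences of R give the permutation w = (4, 1, 3, 7, 2, 6, 9, 5, 8).

D(w) has 10 cells with 5 SE-corners; essential set:

[(1, 3, 0), (4, 2, 1), (4, 6, 3), (7, 5, 4), (7, 8, 6)]


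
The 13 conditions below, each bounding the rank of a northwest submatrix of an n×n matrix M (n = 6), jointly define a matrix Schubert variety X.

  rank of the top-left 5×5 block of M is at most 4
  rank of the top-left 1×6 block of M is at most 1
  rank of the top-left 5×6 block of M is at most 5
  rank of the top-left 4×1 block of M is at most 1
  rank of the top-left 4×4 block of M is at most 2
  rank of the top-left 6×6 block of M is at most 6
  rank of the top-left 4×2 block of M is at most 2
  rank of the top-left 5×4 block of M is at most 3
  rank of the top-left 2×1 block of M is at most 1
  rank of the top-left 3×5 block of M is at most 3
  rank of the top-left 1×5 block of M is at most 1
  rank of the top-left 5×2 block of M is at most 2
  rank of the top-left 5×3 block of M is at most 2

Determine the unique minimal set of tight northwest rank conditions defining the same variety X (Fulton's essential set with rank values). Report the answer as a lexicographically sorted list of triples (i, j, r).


Computing R[i][j] = min implied NW-rank bound (n=6, 13 conditions):

  R[1]: 1  1  1  1  1  1
  R[2]: 1  2  2  2  2  2
  R[3]: 1  2  2  2  3  3
  R[4]: 1  2  2  2  3  4
  R[5]: 1  2  2  3  4  5
  R[6]: 1  2  3  4  5  6

so w = (1, 2, 5, 6, 4, 3).

D(w) has 5 cells with 2 SE-corners; essential set:

[(4, 4, 2), (5, 3, 2)]


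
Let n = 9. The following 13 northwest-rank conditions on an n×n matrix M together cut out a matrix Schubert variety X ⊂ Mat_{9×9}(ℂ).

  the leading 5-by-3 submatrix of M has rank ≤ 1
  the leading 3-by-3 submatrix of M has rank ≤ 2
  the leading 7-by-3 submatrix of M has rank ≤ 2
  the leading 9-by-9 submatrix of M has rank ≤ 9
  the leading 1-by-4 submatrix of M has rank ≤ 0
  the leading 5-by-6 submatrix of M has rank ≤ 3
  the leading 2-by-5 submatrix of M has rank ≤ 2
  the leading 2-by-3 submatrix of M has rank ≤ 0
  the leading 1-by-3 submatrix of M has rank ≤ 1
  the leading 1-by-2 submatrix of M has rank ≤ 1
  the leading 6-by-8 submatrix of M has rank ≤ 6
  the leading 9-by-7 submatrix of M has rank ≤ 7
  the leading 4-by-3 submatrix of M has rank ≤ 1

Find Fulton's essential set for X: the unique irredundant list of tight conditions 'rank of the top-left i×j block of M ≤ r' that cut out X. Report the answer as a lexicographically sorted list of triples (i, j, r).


Computing R[i][j] = min implied NW-rank bound (n=9, 13 conditions):

  R[1]: 0 | 0 | 0 | 0 | 1 | 1 | 1 | 1 | 1
  R[2]: 0 | 0 | 0 | 1 | 2 | 2 | 2 | 2 | 2
  R[3]: 1 | 1 | 1 | 2 | 3 | 3 | 3 | 3 | 3
  R[4]: 1 | 1 | 1 | 2 | 3 | 3 | 4 | 4 | 4
  R[5]: 1 | 1 | 1 | 2 | 3 | 3 | 4 | 5 | 5
  R[6]: 1 | 2 | 2 | 3 | 4 | 4 | 5 | 6 | 6
  R[7]: 1 | 2 | 2 | 3 | 4 | 5 | 6 | 7 | 7
  R[8]: 1 | 2 | 3 | 4 | 5 | 6 | 7 | 8 | 8
  R[9]: 1 | 2 | 3 | 4 | 5 | 6 | 7 | 8 | 9

so w = (5, 4, 1, 7, 8, 2, 6, 3, 9).

ℓ(w)=14; the 5 essential cells (i,j,r):

[(1, 4, 0), (2, 3, 0), (5, 3, 1), (5, 6, 3), (7, 3, 2)]


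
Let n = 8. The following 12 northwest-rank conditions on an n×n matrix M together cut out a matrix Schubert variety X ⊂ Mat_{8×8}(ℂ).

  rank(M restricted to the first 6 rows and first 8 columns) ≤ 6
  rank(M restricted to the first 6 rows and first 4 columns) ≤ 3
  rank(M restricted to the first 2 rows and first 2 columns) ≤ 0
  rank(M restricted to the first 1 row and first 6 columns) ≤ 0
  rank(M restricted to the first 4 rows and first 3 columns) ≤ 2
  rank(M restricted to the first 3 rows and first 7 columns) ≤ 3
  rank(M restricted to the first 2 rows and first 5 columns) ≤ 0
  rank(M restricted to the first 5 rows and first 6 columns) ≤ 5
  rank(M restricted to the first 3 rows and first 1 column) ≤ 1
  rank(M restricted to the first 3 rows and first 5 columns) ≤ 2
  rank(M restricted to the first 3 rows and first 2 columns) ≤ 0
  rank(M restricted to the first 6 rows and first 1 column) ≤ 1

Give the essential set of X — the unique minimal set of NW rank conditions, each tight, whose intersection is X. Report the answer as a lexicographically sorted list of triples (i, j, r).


Rank table r_w(8×8) implied by the 12 constraints:

  row 1: 0 | 0 | 0 | 0 | 0 | 0 | 1 | 1
  row 2: 0 | 0 | 0 | 0 | 0 | 1 | 2 | 2
  row 3: 0 | 0 | 1 | 1 | 1 | 2 | 3 | 3
  row 4: 1 | 1 | 2 | 2 | 2 | 3 | 4 | 4
  row 5: 1 | 2 | 3 | 3 | 3 | 4 | 5 | 5
  row 6: 1 | 2 | 3 | 3 | 4 | 5 | 6 | 6
  row 7: 1 | 2 | 3 | 4 | 5 | 6 | 7 | 7
  row 8: 1 | 2 | 3 | 4 | 5 | 6 | 7 | 8

so w = (7, 6, 3, 1, 2, 5, 4, 8).

Fulton essential set (4 of the 14 Rothe cells):

[(1, 6, 0), (2, 5, 0), (3, 2, 0), (6, 4, 3)]


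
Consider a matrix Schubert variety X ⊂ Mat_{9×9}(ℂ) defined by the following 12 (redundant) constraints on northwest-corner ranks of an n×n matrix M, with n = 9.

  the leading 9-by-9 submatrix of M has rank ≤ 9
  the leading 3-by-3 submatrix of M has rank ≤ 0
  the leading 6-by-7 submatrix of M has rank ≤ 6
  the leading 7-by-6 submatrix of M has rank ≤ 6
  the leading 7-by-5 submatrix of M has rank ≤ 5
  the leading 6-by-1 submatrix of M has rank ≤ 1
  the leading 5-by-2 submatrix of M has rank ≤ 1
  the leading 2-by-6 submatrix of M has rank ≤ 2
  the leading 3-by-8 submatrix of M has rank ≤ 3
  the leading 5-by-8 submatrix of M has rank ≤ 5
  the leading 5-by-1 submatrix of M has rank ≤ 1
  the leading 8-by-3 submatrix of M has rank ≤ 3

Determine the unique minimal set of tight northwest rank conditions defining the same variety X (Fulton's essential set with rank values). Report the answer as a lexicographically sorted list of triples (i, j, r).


Recovering R(i,j) via the rank-extension bound from the 12 conditions:

  R[1]: 0, 0, 0, 1, 1, 1, 1, 1, 1
  R[2]: 0, 0, 0, 1, 2, 2, 2, 2, 2
  R[3]: 0, 0, 0, 1, 2, 3, 3, 3, 3
  R[4]: 1, 1, 1, 2, 3, 4, 4, 4, 4
  R[5]: 1, 1, 2, 3, 4, 5, 5, 5, 5
  R[6]: 1, 2, 3, 4, 5, 6, 6, 6, 6
  R[7]: 1, 2, 3, 4, 5, 6, 7, 7, 7
  R[8]: 1, 2, 3, 4, 5, 6, 7, 8, 8
  R[9]: 1, 2, 3, 4, 5, 6, 7, 8, 9

hence w(1..9) = (4, 5, 6, 1, 3, 2, 7, 8, 9).

|D(w)|=10, |Ess(w)|=2:

[(3, 3, 0), (5, 2, 1)]


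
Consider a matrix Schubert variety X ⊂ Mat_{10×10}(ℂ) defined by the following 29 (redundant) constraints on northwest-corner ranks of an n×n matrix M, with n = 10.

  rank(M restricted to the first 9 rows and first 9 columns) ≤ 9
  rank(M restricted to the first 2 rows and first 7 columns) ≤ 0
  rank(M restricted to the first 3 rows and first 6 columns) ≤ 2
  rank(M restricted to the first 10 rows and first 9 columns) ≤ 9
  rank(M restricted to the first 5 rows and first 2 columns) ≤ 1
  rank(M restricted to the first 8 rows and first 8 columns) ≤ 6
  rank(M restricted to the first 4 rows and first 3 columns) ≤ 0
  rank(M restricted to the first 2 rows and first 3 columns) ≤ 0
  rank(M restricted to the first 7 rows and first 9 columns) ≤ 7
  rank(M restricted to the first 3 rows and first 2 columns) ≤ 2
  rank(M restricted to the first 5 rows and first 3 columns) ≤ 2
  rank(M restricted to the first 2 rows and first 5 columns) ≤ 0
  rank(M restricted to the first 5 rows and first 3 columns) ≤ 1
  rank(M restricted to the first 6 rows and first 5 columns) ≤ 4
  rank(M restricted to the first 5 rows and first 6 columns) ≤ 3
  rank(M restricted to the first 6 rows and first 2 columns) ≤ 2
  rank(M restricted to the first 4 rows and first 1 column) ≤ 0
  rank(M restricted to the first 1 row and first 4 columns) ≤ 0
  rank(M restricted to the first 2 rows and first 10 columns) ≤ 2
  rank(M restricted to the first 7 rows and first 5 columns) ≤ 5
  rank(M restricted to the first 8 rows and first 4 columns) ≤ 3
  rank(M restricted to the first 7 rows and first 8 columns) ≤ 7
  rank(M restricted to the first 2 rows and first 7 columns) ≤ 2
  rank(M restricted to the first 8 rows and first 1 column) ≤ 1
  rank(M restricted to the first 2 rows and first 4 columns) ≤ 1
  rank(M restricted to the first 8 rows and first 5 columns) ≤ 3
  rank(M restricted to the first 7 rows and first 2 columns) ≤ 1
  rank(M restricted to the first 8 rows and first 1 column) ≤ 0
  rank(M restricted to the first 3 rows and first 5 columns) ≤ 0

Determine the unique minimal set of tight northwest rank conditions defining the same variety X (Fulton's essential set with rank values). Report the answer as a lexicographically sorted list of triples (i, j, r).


Reconstructing r_w from the 29 given conditions:

  row 1: 0, 0, 0, 0, 0, 0, 0, 1, 1, 1
  row 2: 0, 0, 0, 0, 0, 0, 0, 1, 2, 2
  row 3: 0, 0, 0, 0, 0, 1, 1, 2, 3, 3
  row 4: 0, 0, 0, 1, 1, 2, 2, 3, 4, 4
  row 5: 0, 1, 1, 2, 2, 3, 3, 4, 5, 5
  row 6: 0, 1, 2, 3, 3, 4, 4, 5, 6, 6
  row 7: 0, 1, 2, 3, 3, 4, 5, 6, 7, 7
  row 8: 0, 1, 2, 3, 3, 4, 5, 6, 7, 8
  row 9: 1, 2, 3, 4, 4, 5, 6, 7, 8, 9
  row 10: 1, 2, 3, 4, 5, 6, 7, 8, 9, 10

giving w = (8, 9, 6, 4, 2, 3, 7, 10, 1, 5) via Δ²R.

5 SE-corners of the 28-cell Rothe diagram give Ess(w):

[(2, 7, 0), (3, 5, 0), (4, 3, 0), (8, 1, 0), (8, 5, 3)]


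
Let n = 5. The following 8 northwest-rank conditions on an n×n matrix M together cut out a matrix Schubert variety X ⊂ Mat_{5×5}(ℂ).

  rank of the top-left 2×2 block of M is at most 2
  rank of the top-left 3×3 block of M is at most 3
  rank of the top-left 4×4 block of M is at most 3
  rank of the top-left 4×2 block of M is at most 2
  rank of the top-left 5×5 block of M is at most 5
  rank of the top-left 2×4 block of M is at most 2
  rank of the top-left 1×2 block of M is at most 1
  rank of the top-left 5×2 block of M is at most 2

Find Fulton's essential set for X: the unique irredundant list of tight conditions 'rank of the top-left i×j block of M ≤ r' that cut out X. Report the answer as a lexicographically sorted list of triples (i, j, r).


The tightest implied rank at each (i,j), from the 8 conditions:

  row 1: 1 1 1 1 1
  row 2: 1 2 2 2 2
  row 3: 1 2 3 3 3
  row 4: 1 2 3 3 4
  row 5: 1 2 3 4 5

giving w = (1, 2, 3, 5, 4) via Δ²R.

ℓ(w)=1; the 1 essential cell (i,j,r):

[(4, 4, 3)]


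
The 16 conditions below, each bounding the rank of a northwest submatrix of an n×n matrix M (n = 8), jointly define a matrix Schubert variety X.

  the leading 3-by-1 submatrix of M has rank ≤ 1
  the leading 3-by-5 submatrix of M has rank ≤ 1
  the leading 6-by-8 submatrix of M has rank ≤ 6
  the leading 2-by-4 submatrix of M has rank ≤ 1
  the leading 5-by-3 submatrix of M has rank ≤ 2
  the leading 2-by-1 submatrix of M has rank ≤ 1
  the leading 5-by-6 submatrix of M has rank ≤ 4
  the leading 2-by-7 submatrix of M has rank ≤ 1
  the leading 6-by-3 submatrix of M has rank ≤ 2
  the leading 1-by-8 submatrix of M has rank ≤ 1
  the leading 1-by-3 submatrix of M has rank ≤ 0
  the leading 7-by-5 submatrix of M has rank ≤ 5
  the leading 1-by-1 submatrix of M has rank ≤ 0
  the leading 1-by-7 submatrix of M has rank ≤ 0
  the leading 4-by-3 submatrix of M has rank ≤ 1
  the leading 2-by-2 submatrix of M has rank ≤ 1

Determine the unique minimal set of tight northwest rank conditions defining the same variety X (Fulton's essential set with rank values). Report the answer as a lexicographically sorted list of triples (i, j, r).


The tightest implied rank at each (i,j), from the 16 conditions:

  row 1: 0 | 0 | 0 | 0 | 0 | 0 | 0 | 1
  row 2: 1 | 1 | 1 | 1 | 1 | 1 | 1 | 2
  row 3: 1 | 1 | 1 | 1 | 1 | 2 | 2 | 3
  row 4: 1 | 1 | 1 | 2 | 2 | 3 | 3 | 4
  row 5: 1 | 2 | 2 | 3 | 3 | 4 | 4 | 5
  row 6: 1 | 2 | 2 | 3 | 4 | 5 | 5 | 6
  row 7: 1 | 2 | 3 | 4 | 5 | 6 | 6 | 7
  row 8: 1 | 2 | 3 | 4 | 5 | 6 | 7 | 8

hence w(1..8) = (8, 1, 6, 4, 2, 5, 3, 7).

D(w) has 14 cells with 4 SE-corners; essential set:

[(1, 7, 0), (3, 5, 1), (4, 3, 1), (6, 3, 2)]


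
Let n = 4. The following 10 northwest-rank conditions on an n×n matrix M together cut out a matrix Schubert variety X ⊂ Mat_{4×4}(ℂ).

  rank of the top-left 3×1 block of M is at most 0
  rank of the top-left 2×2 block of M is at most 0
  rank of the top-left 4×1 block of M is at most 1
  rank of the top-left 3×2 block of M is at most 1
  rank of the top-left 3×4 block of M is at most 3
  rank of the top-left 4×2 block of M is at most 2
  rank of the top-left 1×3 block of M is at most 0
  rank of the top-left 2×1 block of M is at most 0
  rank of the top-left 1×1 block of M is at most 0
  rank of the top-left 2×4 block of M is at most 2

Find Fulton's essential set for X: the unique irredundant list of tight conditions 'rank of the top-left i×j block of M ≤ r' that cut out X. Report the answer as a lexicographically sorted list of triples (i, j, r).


Recovering R(i,j) via the rank-extension bound from the 10 conditions:

  i=1: 0  0  0  1
  i=2: 0  0  1  2
  i=3: 0  1  2  3
  i=4: 1  2  3  4

second differences of R give the permutation w = (4, 3, 2, 1).

D(w) has 6 cells with 3 SE-corners; essential set:

[(1, 3, 0), (2, 2, 0), (3, 1, 0)]


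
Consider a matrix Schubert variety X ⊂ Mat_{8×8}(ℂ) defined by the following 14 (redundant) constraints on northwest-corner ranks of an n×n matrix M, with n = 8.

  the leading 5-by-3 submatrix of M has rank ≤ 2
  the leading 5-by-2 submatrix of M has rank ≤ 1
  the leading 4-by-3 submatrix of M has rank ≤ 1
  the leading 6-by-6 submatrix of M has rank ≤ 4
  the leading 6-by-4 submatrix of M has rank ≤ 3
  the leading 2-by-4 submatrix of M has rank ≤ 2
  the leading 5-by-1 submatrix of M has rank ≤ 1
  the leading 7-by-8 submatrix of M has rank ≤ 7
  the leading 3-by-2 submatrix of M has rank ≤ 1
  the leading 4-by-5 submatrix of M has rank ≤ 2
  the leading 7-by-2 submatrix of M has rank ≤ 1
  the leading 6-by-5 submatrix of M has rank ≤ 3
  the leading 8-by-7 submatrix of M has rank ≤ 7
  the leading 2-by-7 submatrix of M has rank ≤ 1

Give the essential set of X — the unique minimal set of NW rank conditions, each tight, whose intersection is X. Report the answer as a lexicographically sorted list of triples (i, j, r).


Recovering R(i,j) via the rank-extension bound from the 14 conditions:

  i=1: 1 | 1 | 1 | 1 | 1 | 1 | 1 | 1
  i=2: 1 | 1 | 1 | 1 | 1 | 1 | 1 | 2
  i=3: 1 | 1 | 1 | 2 | 2 | 2 | 2 | 3
  i=4: 1 | 1 | 1 | 2 | 2 | 3 | 3 | 4
  i=5: 1 | 1 | 2 | 3 | 3 | 4 | 4 | 5
  i=6: 1 | 1 | 2 | 3 | 3 | 4 | 5 | 6
  i=7: 1 | 1 | 2 | 3 | 4 | 5 | 6 | 7
  i=8: 1 | 2 | 3 | 4 | 5 | 6 | 7 | 8

hence w(1..8) = (1, 8, 4, 6, 3, 7, 5, 2).

Rothe diagram D(w) (15 cells), 5 SE-corners (essential conditions):

[(2, 7, 1), (4, 3, 1), (4, 5, 2), (6, 5, 3), (7, 2, 1)]


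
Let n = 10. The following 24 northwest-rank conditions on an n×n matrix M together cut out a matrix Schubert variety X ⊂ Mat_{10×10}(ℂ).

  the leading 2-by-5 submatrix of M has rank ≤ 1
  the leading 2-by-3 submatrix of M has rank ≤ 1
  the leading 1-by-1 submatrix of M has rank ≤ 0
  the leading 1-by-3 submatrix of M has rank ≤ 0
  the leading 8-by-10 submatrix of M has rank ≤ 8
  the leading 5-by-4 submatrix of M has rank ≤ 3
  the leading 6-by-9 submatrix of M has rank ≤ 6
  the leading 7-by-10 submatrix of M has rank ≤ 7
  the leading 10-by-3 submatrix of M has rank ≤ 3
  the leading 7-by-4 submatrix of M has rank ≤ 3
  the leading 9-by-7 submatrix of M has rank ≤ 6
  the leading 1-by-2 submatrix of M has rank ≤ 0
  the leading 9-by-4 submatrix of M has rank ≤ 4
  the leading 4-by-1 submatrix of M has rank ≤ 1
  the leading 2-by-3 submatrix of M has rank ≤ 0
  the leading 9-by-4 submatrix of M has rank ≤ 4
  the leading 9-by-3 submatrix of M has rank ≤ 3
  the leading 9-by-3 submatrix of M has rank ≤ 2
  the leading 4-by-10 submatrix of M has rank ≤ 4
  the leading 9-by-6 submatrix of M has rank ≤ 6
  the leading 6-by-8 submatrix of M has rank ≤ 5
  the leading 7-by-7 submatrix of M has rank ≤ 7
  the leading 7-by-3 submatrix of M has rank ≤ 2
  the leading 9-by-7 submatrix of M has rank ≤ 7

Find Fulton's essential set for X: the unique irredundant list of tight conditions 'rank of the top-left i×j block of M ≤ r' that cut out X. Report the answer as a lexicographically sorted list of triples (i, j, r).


Rank table r_w(10×10) implied by the 24 constraints:

  i=1: 0 0 0 1 1 1 1 1 1 1
  i=2: 0 0 0 1 1 2 2 2 2 2
  i=3: 1 1 1 2 2 3 3 3 3 3
  i=4: 1 2 2 3 3 4 4 4 4 4
  i=5: 1 2 2 3 4 5 5 5 5 5
  i=6: 1 2 2 3 4 5 5 5 6 6
  i=7: 1 2 2 3 4 5 6 6 7 7
  i=8: 1 2 2 3 4 5 6 7 8 8
  i=9: 1 2 2 3 4 5 6 7 8 9
  i=10: 1 2 3 4 5 6 7 8 9 10

reading off 1-entries of Δ²R: w = (4, 6, 1, 2, 5, 9, 7, 8, 10, 3).

D(w) has 14 cells with 4 SE-corners; essential set:

[(2, 3, 0), (2, 5, 1), (6, 8, 5), (9, 3, 2)]


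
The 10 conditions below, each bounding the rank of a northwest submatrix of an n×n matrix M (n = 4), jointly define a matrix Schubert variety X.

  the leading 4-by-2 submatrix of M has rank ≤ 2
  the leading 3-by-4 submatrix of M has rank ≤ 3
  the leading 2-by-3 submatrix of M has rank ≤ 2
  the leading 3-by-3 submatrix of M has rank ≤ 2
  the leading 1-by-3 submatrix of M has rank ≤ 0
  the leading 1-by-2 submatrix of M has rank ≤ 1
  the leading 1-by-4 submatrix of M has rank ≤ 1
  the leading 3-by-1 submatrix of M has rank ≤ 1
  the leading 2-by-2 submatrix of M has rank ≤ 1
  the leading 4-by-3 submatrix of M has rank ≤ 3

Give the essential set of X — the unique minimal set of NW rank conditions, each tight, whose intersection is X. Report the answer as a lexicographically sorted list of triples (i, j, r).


Computing R[i][j] = min implied NW-rank bound (n=4, 10 conditions):

  R[1]: 0  0  0  1
  R[2]: 1  1  1  2
  R[3]: 1  2  2  3
  R[4]: 1  2  3  4

so w = (4, 1, 2, 3).

|D(w)|=3, |Ess(w)|=1:

[(1, 3, 0)]
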